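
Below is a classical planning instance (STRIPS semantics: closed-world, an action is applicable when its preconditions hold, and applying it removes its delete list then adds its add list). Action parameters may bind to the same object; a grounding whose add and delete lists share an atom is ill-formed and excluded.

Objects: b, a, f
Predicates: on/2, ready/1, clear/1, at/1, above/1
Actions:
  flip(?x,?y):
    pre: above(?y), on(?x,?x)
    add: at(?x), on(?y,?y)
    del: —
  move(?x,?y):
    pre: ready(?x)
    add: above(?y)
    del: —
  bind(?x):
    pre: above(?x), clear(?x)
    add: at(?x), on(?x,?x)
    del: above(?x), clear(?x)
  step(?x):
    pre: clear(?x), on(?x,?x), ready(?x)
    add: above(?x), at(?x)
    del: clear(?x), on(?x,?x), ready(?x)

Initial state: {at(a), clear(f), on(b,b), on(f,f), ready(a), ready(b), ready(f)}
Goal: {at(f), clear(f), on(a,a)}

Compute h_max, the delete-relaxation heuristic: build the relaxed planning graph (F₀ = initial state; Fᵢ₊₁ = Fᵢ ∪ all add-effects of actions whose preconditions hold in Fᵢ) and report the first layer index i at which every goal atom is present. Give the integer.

F0 = init (7 atoms)
F1 = F0 ∪ {above(a), above(b), above(f), at(f)}  (11 atoms)
F2 = F1 ∪ {at(b), on(a,a)}  (13 atoms)
goal ⊆ F2  ⇒  h_max = 2

2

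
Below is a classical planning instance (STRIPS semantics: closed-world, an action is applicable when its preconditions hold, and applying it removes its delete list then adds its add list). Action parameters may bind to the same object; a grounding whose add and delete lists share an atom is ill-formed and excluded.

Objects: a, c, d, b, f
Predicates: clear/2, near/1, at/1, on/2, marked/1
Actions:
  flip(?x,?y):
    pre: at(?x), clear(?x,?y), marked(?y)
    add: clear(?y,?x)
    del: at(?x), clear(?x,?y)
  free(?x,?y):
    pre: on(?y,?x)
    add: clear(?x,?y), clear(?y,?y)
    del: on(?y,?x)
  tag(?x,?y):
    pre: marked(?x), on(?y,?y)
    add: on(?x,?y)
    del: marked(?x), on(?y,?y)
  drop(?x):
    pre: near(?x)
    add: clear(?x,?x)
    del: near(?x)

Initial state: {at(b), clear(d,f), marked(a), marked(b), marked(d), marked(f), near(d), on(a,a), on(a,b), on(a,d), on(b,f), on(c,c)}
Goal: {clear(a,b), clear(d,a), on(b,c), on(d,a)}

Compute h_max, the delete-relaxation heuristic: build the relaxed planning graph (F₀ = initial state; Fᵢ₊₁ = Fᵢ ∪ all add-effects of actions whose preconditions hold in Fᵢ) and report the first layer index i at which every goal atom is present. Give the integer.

2

F0 = init (12 atoms)
F1 = F0 ∪ {clear(a,a), clear(b,a), clear(b,b), clear(c,c), clear(d,a), clear(d,d), clear(f,b), on(a,c), on(b,a), on(b,c), on(d,a), on(d,c), on(f,a), on(f,c)}  (26 atoms)
F2 = F1 ∪ {clear(a,b), clear(a,d), clear(a,f), clear(c,a), clear(c,b), clear(c,d), clear(c,f), clear(f,f)}  (34 atoms)
goal ⊆ F2  ⇒  h_max = 2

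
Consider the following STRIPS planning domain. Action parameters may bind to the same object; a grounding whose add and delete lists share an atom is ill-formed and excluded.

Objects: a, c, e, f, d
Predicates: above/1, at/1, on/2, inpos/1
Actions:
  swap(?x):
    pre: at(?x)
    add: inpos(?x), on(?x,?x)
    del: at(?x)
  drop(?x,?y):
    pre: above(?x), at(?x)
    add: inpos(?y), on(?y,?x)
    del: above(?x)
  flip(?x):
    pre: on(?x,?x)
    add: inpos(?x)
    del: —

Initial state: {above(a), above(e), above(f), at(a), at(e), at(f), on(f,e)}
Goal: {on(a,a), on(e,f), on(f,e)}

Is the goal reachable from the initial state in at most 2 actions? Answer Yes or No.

Yes

1. swap(a)  →  {above(a), above(e), above(f), at(e), at(f), inpos(a), on(a,a), on(f,e)}
2. drop(f,e)  →  {above(a), above(e), at(e), at(f), inpos(a), inpos(e), on(a,a), on(e,f), on(f,e)}
optimal plan length = 2; 2 ≤ 2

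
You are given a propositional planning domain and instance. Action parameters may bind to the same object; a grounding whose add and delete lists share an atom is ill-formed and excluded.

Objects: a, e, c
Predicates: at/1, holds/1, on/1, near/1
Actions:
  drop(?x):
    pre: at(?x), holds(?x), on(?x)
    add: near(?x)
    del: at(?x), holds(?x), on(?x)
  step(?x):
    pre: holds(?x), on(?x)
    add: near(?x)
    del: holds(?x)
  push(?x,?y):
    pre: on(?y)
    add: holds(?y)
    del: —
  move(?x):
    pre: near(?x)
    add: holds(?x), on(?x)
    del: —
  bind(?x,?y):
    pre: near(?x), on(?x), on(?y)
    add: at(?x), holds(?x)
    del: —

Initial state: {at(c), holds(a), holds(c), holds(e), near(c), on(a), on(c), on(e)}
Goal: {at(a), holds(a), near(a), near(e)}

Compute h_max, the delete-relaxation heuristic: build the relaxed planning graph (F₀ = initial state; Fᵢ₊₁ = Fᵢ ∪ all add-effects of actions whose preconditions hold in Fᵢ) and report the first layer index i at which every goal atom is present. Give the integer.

F0 = init (8 atoms)
F1 = F0 ∪ {near(a), near(e)}  (10 atoms)
F2 = F1 ∪ {at(a), at(e)}  (12 atoms)
goal ⊆ F2  ⇒  h_max = 2

2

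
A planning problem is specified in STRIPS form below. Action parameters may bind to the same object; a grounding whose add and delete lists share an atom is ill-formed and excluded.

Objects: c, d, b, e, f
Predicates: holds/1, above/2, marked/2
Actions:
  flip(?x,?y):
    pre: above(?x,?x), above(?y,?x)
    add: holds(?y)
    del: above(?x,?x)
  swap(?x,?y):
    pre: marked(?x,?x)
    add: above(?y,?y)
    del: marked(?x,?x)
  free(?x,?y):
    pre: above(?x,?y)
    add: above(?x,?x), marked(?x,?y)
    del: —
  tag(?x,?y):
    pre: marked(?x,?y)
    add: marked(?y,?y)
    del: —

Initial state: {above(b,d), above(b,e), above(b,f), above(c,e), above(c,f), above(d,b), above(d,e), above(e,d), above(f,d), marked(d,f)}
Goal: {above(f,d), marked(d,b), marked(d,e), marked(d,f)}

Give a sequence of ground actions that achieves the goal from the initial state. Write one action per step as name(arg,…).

free(d,b); free(d,e)

1. free(d,b)  →  {above(b,d), above(b,e), above(b,f), above(c,e), above(c,f), above(d,b), above(d,d), above(d,e), above(e,d), above(f,d), marked(d,b), marked(d,f)}
2. free(d,e)  →  {above(b,d), above(b,e), above(b,f), above(c,e), above(c,f), above(d,b), above(d,d), above(d,e), above(e,d), above(f,d), marked(d,b), marked(d,e), marked(d,f)}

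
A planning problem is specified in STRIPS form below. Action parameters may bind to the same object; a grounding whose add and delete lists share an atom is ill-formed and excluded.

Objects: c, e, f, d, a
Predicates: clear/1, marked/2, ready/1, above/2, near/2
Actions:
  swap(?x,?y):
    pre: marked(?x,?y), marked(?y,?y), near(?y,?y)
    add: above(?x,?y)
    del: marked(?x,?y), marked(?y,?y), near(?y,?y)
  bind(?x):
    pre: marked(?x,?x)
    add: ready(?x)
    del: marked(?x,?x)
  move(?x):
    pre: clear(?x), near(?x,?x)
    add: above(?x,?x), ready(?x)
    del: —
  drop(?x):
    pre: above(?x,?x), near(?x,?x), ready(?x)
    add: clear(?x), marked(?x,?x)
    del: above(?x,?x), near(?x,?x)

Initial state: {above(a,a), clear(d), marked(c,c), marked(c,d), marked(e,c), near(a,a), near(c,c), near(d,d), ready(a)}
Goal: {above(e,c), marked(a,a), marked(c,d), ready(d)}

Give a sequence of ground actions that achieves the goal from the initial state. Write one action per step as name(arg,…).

1. swap(e,c)  →  {above(a,a), above(e,c), clear(d), marked(c,d), near(a,a), near(d,d), ready(a)}
2. move(d)  →  {above(a,a), above(d,d), above(e,c), clear(d), marked(c,d), near(a,a), near(d,d), ready(a), ready(d)}
3. drop(a)  →  {above(d,d), above(e,c), clear(a), clear(d), marked(a,a), marked(c,d), near(d,d), ready(a), ready(d)}

swap(e,c); move(d); drop(a)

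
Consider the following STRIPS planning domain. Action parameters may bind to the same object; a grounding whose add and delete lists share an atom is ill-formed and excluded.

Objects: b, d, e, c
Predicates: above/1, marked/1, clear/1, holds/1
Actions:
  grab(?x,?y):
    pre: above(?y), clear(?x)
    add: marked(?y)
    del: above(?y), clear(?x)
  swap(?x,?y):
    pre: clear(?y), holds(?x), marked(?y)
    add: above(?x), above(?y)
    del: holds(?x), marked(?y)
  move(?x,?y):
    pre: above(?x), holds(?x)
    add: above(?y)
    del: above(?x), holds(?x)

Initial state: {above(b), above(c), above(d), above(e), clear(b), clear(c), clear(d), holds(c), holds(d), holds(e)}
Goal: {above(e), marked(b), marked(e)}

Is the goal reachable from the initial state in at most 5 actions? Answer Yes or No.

Yes

1. grab(b,b)  →  {above(c), above(d), above(e), clear(c), clear(d), holds(c), holds(d), holds(e), marked(b)}
2. grab(d,e)  →  {above(c), above(d), clear(c), holds(c), holds(d), holds(e), marked(b), marked(e)}
3. move(d,e)  →  {above(c), above(e), clear(c), holds(c), holds(e), marked(b), marked(e)}
optimal plan length = 3; 3 ≤ 5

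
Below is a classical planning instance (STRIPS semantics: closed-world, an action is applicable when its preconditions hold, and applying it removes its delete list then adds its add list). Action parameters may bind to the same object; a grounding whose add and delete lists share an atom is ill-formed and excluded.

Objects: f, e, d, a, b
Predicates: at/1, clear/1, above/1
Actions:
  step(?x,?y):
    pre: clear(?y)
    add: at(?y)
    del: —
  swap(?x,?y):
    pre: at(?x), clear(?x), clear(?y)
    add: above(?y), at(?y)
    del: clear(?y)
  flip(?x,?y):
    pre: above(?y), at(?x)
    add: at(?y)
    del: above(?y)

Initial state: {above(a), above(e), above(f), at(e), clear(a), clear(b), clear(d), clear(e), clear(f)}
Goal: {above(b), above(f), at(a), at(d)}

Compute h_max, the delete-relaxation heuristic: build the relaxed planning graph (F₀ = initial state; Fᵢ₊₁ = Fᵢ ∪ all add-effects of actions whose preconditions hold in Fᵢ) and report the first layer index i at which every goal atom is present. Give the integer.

1

F0 = init (9 atoms)
F1 = F0 ∪ {above(b), above(d), at(a), at(b), at(d), at(f)}  (15 atoms)
goal ⊆ F1  ⇒  h_max = 1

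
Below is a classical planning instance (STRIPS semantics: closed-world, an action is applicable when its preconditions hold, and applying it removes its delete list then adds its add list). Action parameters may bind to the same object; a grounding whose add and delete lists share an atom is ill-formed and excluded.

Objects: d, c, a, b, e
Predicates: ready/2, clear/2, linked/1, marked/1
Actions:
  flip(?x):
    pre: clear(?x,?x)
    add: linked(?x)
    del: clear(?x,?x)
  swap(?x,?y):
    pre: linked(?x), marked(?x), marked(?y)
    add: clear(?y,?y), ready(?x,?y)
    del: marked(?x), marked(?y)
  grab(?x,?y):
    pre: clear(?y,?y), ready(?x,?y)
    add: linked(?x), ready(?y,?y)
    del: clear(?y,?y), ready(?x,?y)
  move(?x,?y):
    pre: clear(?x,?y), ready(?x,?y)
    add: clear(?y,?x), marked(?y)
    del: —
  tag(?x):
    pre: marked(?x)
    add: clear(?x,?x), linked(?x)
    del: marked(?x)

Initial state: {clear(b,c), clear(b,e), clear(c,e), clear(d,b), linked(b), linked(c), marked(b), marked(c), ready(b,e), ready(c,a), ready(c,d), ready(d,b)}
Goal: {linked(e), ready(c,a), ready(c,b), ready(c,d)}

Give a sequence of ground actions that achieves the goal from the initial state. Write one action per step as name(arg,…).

swap(c,b); move(b,e); tag(e)

1. swap(c,b)  →  {clear(b,b), clear(b,c), clear(b,e), clear(c,e), clear(d,b), linked(b), linked(c), ready(b,e), ready(c,a), ready(c,b), ready(c,d), ready(d,b)}
2. move(b,e)  →  {clear(b,b), clear(b,c), clear(b,e), clear(c,e), clear(d,b), clear(e,b), linked(b), linked(c), marked(e), ready(b,e), ready(c,a), ready(c,b), ready(c,d), ready(d,b)}
3. tag(e)  →  {clear(b,b), clear(b,c), clear(b,e), clear(c,e), clear(d,b), clear(e,b), clear(e,e), linked(b), linked(c), linked(e), ready(b,e), ready(c,a), ready(c,b), ready(c,d), ready(d,b)}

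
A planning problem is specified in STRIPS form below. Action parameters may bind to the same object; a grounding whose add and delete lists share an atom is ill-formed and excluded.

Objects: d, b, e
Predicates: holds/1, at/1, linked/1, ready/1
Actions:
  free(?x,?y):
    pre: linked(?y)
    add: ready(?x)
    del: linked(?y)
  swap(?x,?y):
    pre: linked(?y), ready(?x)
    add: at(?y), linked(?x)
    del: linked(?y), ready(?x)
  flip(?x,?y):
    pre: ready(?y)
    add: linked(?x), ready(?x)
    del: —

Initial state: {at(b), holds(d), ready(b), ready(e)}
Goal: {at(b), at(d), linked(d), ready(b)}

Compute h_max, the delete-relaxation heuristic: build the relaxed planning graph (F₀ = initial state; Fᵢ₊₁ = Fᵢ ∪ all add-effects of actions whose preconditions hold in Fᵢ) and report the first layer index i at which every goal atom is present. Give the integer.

2

F0 = init (4 atoms)
F1 = F0 ∪ {linked(b), linked(d), linked(e), ready(d)}  (8 atoms)
F2 = F1 ∪ {at(d), at(e)}  (10 atoms)
goal ⊆ F2  ⇒  h_max = 2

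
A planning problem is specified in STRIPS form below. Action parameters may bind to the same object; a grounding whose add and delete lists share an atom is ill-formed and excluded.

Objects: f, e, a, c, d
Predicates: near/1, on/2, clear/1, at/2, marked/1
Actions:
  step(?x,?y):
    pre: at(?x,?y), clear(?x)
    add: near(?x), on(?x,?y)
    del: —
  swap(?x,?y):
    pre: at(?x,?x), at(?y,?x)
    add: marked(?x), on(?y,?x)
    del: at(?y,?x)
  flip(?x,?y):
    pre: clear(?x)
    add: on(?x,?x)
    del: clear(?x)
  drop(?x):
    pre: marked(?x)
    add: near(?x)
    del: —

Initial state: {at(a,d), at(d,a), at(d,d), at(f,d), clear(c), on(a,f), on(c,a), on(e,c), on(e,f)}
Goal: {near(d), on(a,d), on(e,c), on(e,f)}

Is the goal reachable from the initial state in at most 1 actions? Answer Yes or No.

No

1. swap(d,a)  →  {at(d,a), at(d,d), at(f,d), clear(c), marked(d), on(a,d), on(a,f), on(c,a), on(e,c), on(e,f)}
2. drop(d)  →  {at(d,a), at(d,d), at(f,d), clear(c), marked(d), near(d), on(a,d), on(a,f), on(c,a), on(e,c), on(e,f)}
optimal plan length = 2; 2 > 1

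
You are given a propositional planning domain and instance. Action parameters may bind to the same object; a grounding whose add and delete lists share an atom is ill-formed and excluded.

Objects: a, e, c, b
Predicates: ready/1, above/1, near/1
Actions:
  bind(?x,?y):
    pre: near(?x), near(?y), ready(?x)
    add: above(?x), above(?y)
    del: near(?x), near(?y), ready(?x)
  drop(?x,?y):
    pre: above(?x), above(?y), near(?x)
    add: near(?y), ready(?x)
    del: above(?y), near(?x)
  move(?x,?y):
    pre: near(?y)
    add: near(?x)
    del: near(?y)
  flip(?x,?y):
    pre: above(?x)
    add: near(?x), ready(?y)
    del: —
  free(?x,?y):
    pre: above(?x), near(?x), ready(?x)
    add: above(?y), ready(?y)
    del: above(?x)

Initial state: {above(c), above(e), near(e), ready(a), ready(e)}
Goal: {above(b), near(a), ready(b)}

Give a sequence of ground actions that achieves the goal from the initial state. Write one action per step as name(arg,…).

1. free(e,b)  →  {above(b), above(c), near(e), ready(a), ready(b), ready(e)}
2. move(a,e)  →  {above(b), above(c), near(a), ready(a), ready(b), ready(e)}

free(e,b); move(a,e)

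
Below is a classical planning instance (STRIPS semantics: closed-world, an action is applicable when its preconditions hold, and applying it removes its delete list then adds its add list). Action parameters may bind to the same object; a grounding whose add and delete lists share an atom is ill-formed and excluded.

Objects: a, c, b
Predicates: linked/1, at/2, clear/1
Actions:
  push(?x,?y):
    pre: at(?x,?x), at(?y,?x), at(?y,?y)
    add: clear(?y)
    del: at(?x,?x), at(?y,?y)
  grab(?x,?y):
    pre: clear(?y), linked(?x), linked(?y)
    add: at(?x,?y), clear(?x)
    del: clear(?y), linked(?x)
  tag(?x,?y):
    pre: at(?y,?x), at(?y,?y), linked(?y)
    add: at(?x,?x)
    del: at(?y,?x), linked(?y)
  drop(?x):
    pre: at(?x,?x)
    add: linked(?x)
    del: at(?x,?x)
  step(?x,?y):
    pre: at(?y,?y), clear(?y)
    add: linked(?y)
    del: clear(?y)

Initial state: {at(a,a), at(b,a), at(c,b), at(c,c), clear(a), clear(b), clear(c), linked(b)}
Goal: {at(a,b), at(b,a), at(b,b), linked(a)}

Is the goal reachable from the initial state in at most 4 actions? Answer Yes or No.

1. step(a,a)  →  {at(a,a), at(b,a), at(c,b), at(c,c), clear(b), clear(c), linked(a), linked(b)}
2. grab(a,b)  →  {at(a,a), at(a,b), at(b,a), at(c,b), at(c,c), clear(a), clear(c), linked(b)}
3. drop(a)  →  {at(a,b), at(b,a), at(c,b), at(c,c), clear(a), clear(c), linked(a), linked(b)}
4. step(a,c)  →  {at(a,b), at(b,a), at(c,b), at(c,c), clear(a), linked(a), linked(b), linked(c)}
5. tag(b,c)  →  {at(a,b), at(b,a), at(b,b), at(c,c), clear(a), linked(a), linked(b)}
optimal plan length = 5; 5 > 4

No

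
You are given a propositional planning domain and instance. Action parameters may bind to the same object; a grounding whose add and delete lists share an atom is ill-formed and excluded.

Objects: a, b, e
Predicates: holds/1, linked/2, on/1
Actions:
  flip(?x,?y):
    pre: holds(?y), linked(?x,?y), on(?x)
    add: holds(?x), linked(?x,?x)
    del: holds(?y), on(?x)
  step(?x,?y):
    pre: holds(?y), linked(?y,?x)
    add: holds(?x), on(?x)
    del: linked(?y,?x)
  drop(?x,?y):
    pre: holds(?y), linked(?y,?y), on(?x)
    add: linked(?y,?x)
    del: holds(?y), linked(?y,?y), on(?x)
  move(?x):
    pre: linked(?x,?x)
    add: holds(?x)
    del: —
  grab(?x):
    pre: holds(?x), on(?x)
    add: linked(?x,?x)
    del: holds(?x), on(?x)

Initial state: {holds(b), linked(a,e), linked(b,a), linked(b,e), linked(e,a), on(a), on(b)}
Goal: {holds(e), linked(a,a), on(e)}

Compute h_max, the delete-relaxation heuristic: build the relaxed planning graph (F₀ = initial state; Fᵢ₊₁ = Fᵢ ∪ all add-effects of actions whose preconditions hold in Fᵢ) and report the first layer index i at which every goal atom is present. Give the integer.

2

F0 = init (7 atoms)
F1 = F0 ∪ {holds(a), holds(e), linked(b,b), on(e)}  (11 atoms)
F2 = F1 ∪ {linked(a,a), linked(e,e)}  (13 atoms)
goal ⊆ F2  ⇒  h_max = 2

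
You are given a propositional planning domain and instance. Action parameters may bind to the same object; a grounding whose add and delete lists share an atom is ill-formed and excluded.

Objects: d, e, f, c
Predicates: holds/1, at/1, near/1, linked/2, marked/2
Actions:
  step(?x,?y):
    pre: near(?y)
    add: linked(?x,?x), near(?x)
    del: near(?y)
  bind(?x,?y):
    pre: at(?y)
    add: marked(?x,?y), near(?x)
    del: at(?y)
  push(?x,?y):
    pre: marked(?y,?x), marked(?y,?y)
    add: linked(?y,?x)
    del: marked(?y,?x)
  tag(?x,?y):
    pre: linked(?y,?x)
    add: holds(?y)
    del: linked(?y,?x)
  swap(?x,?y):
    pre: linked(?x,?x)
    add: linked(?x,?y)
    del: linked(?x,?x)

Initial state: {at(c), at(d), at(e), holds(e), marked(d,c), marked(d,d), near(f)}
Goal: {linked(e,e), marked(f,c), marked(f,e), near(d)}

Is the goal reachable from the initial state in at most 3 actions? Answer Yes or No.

1. step(d,f)  →  {at(c), at(d), at(e), holds(e), linked(d,d), marked(d,c), marked(d,d), near(d)}
2. bind(f,e)  →  {at(c), at(d), holds(e), linked(d,d), marked(d,c), marked(d,d), marked(f,e), near(d), near(f)}
3. step(e,f)  →  {at(c), at(d), holds(e), linked(d,d), linked(e,e), marked(d,c), marked(d,d), marked(f,e), near(d), near(e)}
4. bind(f,c)  →  {at(d), holds(e), linked(d,d), linked(e,e), marked(d,c), marked(d,d), marked(f,c), marked(f,e), near(d), near(e), near(f)}
optimal plan length = 4; 4 > 3

No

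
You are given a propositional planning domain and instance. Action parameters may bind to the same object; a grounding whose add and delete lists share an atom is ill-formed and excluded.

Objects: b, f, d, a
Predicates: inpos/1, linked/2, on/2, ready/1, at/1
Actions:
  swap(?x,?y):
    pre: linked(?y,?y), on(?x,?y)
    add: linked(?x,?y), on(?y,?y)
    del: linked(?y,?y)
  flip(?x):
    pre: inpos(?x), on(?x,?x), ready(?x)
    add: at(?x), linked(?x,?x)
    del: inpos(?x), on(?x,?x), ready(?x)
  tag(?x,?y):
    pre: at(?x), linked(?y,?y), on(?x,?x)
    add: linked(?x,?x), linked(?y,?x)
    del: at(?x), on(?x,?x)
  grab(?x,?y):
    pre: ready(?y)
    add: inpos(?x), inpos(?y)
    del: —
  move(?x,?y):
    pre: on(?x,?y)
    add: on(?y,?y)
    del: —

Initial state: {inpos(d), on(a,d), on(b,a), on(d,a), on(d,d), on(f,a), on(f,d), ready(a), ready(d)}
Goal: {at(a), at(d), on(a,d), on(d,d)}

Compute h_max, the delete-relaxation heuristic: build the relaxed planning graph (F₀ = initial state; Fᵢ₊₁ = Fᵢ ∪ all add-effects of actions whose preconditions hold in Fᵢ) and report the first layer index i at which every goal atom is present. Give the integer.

F0 = init (9 atoms)
F1 = F0 ∪ {at(d), inpos(a), inpos(b), inpos(f), linked(d,d), on(a,a)}  (15 atoms)
F2 = F1 ∪ {at(a), linked(a,a), linked(a,d), linked(f,d)}  (19 atoms)
goal ⊆ F2  ⇒  h_max = 2

2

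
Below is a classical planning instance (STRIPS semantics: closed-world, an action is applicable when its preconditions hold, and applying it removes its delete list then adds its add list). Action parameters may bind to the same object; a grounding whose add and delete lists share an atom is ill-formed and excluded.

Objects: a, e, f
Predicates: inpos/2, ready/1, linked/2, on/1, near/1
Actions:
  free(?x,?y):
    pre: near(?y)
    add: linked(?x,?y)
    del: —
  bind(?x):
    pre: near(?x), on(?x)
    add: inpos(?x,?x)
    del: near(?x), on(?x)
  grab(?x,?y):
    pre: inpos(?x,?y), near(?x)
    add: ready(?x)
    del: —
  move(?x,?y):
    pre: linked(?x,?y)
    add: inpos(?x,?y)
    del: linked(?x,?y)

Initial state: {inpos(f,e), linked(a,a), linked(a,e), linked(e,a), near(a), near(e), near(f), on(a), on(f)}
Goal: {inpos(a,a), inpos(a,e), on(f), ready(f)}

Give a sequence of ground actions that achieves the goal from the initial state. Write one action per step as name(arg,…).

1. bind(a)  →  {inpos(a,a), inpos(f,e), linked(a,a), linked(a,e), linked(e,a), near(e), near(f), on(f)}
2. grab(f,e)  →  {inpos(a,a), inpos(f,e), linked(a,a), linked(a,e), linked(e,a), near(e), near(f), on(f), ready(f)}
3. move(a,e)  →  {inpos(a,a), inpos(a,e), inpos(f,e), linked(a,a), linked(e,a), near(e), near(f), on(f), ready(f)}

bind(a); grab(f,e); move(a,e)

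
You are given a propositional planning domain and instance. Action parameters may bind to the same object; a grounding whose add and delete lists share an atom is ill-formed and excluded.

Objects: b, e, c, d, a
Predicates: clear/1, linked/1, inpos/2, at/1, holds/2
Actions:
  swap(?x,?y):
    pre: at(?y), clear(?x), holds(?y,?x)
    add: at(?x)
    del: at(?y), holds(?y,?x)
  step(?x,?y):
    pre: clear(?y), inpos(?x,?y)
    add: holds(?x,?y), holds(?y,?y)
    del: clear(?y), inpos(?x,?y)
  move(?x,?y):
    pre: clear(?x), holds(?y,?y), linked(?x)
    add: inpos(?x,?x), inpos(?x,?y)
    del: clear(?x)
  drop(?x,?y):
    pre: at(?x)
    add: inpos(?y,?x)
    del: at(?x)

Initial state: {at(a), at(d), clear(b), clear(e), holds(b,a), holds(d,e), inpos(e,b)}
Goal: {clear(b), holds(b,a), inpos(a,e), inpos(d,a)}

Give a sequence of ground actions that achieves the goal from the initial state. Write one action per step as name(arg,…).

swap(e,d); drop(e,a); drop(a,d)

1. swap(e,d)  →  {at(a), at(e), clear(b), clear(e), holds(b,a), inpos(e,b)}
2. drop(e,a)  →  {at(a), clear(b), clear(e), holds(b,a), inpos(a,e), inpos(e,b)}
3. drop(a,d)  →  {clear(b), clear(e), holds(b,a), inpos(a,e), inpos(d,a), inpos(e,b)}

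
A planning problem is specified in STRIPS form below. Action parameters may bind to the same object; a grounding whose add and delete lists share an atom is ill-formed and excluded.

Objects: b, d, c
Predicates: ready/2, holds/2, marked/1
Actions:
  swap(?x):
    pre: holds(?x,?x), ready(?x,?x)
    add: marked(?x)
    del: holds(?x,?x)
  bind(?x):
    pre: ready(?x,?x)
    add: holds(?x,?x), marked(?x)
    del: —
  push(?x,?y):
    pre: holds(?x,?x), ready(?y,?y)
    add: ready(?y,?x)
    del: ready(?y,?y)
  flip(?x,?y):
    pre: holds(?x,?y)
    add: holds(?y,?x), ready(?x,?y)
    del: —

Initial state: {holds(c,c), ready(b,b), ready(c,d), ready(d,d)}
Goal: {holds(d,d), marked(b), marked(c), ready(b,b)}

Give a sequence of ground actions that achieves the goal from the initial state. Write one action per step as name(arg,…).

1. bind(b)  →  {holds(b,b), holds(c,c), marked(b), ready(b,b), ready(c,d), ready(d,d)}
2. bind(d)  →  {holds(b,b), holds(c,c), holds(d,d), marked(b), marked(d), ready(b,b), ready(c,d), ready(d,d)}
3. flip(c,c)  →  {holds(b,b), holds(c,c), holds(d,d), marked(b), marked(d), ready(b,b), ready(c,c), ready(c,d), ready(d,d)}
4. swap(c)  →  {holds(b,b), holds(d,d), marked(b), marked(c), marked(d), ready(b,b), ready(c,c), ready(c,d), ready(d,d)}

bind(b); bind(d); flip(c,c); swap(c)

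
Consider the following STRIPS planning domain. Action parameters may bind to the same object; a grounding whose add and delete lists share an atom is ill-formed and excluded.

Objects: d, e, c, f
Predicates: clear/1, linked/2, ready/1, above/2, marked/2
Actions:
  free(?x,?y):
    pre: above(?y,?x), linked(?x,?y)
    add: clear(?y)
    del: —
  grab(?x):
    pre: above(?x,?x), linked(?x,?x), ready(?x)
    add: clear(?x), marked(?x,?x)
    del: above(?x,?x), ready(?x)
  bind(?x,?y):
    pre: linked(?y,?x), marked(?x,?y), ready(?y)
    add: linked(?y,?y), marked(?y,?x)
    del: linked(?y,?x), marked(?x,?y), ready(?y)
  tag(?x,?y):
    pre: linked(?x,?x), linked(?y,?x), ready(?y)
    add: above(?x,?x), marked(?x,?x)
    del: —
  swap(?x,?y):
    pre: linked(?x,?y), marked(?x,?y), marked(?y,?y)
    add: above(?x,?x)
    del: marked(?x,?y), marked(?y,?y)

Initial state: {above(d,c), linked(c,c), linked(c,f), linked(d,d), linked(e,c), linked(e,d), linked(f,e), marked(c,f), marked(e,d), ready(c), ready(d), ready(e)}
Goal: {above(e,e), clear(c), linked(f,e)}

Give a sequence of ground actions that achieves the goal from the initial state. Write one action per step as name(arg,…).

tag(d,d); tag(c,e); free(c,c); swap(e,d)

1. tag(d,d)  →  {above(d,c), above(d,d), linked(c,c), linked(c,f), linked(d,d), linked(e,c), linked(e,d), linked(f,e), marked(c,f), marked(d,d), marked(e,d), ready(c), ready(d), ready(e)}
2. tag(c,e)  →  {above(c,c), above(d,c), above(d,d), linked(c,c), linked(c,f), linked(d,d), linked(e,c), linked(e,d), linked(f,e), marked(c,c), marked(c,f), marked(d,d), marked(e,d), ready(c), ready(d), ready(e)}
3. free(c,c)  →  {above(c,c), above(d,c), above(d,d), clear(c), linked(c,c), linked(c,f), linked(d,d), linked(e,c), linked(e,d), linked(f,e), marked(c,c), marked(c,f), marked(d,d), marked(e,d), ready(c), ready(d), ready(e)}
4. swap(e,d)  →  {above(c,c), above(d,c), above(d,d), above(e,e), clear(c), linked(c,c), linked(c,f), linked(d,d), linked(e,c), linked(e,d), linked(f,e), marked(c,c), marked(c,f), ready(c), ready(d), ready(e)}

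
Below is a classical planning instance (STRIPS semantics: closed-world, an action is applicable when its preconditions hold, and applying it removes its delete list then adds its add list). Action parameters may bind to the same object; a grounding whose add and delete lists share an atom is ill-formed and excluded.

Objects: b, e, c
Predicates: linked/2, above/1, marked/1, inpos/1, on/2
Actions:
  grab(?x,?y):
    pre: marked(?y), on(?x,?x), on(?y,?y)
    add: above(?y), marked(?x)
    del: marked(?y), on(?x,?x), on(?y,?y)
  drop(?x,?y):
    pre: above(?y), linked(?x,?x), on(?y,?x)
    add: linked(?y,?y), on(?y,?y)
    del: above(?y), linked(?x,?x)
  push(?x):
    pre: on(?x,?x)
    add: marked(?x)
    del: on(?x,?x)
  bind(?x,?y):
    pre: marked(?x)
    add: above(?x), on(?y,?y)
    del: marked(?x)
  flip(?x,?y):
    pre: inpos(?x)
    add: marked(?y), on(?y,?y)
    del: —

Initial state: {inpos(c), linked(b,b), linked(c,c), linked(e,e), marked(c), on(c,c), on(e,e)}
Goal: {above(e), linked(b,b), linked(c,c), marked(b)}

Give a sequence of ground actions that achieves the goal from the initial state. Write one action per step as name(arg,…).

grab(e,c); bind(e,b); push(b)

1. grab(e,c)  →  {above(c), inpos(c), linked(b,b), linked(c,c), linked(e,e), marked(e)}
2. bind(e,b)  →  {above(c), above(e), inpos(c), linked(b,b), linked(c,c), linked(e,e), on(b,b)}
3. push(b)  →  {above(c), above(e), inpos(c), linked(b,b), linked(c,c), linked(e,e), marked(b)}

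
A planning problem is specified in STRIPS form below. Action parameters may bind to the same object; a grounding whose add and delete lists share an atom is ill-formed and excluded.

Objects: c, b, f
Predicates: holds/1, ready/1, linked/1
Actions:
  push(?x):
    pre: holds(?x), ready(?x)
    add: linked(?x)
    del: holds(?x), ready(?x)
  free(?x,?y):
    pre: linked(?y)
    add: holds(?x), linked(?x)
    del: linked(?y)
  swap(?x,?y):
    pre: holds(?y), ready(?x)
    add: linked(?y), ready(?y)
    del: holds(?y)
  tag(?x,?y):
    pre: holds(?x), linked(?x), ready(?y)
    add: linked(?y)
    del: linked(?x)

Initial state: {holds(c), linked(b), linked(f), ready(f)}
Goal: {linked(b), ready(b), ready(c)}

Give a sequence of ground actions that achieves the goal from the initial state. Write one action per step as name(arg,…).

1. free(b,f)  →  {holds(b), holds(c), linked(b), ready(f)}
2. swap(f,c)  →  {holds(b), linked(b), linked(c), ready(c), ready(f)}
3. swap(c,b)  →  {linked(b), linked(c), ready(b), ready(c), ready(f)}

free(b,f); swap(f,c); swap(c,b)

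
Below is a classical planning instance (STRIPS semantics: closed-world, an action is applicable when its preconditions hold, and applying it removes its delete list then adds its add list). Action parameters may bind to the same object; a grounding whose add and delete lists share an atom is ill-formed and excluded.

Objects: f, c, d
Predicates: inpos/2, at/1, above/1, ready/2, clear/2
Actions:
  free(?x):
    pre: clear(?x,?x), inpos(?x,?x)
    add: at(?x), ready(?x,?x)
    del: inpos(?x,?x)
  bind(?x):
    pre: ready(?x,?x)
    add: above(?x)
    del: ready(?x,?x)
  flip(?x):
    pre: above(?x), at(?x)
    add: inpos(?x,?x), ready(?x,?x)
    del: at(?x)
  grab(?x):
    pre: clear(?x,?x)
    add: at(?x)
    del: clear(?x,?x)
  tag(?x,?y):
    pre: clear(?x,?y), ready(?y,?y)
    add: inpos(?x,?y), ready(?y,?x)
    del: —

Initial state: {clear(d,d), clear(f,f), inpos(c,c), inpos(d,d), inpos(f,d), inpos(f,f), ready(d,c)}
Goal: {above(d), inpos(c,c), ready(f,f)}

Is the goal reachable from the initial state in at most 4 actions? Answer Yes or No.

Yes

1. free(f)  →  {at(f), clear(d,d), clear(f,f), inpos(c,c), inpos(d,d), inpos(f,d), ready(d,c), ready(f,f)}
2. free(d)  →  {at(d), at(f), clear(d,d), clear(f,f), inpos(c,c), inpos(f,d), ready(d,c), ready(d,d), ready(f,f)}
3. bind(d)  →  {above(d), at(d), at(f), clear(d,d), clear(f,f), inpos(c,c), inpos(f,d), ready(d,c), ready(f,f)}
optimal plan length = 3; 3 ≤ 4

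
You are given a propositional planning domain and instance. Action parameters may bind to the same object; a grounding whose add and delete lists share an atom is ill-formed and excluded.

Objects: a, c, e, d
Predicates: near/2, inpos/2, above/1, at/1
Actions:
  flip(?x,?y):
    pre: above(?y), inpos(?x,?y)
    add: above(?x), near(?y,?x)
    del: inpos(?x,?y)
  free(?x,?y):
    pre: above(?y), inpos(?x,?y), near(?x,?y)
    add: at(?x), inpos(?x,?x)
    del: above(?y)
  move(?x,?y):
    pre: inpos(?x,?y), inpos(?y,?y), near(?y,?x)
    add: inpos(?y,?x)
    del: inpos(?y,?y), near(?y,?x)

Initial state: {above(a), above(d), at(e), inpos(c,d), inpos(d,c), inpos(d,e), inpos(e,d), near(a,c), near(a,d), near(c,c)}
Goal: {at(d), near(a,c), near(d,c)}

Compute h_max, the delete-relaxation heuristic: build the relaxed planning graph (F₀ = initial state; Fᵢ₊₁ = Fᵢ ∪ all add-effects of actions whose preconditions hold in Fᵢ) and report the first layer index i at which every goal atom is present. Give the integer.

2

F0 = init (10 atoms)
F1 = F0 ∪ {above(c), above(e), near(d,c), near(d,e)}  (14 atoms)
F2 = F1 ∪ {at(d), inpos(d,d), near(c,d), near(e,d)}  (18 atoms)
goal ⊆ F2  ⇒  h_max = 2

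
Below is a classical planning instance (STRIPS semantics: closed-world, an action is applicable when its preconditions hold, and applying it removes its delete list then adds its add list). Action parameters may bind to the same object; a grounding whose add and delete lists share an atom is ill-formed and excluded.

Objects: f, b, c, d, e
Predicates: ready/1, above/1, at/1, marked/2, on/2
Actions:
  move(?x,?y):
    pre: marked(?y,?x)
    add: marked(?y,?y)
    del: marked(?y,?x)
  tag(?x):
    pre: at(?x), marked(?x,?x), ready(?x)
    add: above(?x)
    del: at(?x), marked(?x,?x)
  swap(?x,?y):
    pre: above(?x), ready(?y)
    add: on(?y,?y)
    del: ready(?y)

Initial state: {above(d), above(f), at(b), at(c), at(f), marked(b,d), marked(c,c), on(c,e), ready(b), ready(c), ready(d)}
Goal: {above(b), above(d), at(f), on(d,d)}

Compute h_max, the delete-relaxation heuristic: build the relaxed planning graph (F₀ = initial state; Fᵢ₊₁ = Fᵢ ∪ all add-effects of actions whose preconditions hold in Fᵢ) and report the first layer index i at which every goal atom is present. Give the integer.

2

F0 = init (11 atoms)
F1 = F0 ∪ {above(c), marked(b,b), on(b,b), on(c,c), on(d,d)}  (16 atoms)
F2 = F1 ∪ {above(b)}  (17 atoms)
goal ⊆ F2  ⇒  h_max = 2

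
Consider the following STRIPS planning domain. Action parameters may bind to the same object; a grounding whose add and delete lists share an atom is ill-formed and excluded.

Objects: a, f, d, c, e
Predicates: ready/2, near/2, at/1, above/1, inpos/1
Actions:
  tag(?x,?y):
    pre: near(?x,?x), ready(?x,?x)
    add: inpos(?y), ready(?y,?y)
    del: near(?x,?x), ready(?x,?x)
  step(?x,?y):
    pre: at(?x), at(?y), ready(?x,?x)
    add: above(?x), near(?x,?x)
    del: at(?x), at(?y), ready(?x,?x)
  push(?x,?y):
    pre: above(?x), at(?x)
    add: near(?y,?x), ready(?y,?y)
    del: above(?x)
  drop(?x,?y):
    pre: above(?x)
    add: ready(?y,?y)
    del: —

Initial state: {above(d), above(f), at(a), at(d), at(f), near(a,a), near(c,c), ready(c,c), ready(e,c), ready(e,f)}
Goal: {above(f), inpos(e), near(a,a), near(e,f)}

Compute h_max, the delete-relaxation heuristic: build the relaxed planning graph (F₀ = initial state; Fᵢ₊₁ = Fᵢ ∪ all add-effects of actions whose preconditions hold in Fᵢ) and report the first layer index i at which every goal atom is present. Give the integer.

F0 = init (10 atoms)
F1 = F0 ∪ {inpos(a), inpos(d), inpos(e), inpos(f), near(a,d), near(a,f), near(c,d), near(c,f), near(d,d), near(d,f), near(e,d), near(e,f), near(f,d), near(f,f), ready(a,a), ready(d,d), ready(e,e), ready(f,f)}  (28 atoms)
goal ⊆ F1  ⇒  h_max = 1

1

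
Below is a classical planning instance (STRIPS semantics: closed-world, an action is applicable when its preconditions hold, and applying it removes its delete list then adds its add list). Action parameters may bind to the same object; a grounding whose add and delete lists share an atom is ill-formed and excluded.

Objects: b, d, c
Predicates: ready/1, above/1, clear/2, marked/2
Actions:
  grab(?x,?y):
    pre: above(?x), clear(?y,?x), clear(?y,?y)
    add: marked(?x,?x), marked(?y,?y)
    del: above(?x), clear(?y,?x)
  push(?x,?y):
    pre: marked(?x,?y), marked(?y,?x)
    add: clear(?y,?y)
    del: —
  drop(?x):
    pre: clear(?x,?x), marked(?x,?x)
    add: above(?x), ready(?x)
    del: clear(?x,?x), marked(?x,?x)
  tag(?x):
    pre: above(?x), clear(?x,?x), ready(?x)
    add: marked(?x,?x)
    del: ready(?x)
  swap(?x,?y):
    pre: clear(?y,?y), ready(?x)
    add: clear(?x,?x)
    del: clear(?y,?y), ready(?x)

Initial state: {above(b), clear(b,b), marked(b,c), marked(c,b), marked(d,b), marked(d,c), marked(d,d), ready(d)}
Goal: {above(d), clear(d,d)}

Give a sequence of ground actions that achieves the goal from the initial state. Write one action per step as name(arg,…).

1. push(d,d)  →  {above(b), clear(b,b), clear(d,d), marked(b,c), marked(c,b), marked(d,b), marked(d,c), marked(d,d), ready(d)}
2. drop(d)  →  {above(b), above(d), clear(b,b), marked(b,c), marked(c,b), marked(d,b), marked(d,c), ready(d)}
3. swap(d,b)  →  {above(b), above(d), clear(d,d), marked(b,c), marked(c,b), marked(d,b), marked(d,c)}

push(d,d); drop(d); swap(d,b)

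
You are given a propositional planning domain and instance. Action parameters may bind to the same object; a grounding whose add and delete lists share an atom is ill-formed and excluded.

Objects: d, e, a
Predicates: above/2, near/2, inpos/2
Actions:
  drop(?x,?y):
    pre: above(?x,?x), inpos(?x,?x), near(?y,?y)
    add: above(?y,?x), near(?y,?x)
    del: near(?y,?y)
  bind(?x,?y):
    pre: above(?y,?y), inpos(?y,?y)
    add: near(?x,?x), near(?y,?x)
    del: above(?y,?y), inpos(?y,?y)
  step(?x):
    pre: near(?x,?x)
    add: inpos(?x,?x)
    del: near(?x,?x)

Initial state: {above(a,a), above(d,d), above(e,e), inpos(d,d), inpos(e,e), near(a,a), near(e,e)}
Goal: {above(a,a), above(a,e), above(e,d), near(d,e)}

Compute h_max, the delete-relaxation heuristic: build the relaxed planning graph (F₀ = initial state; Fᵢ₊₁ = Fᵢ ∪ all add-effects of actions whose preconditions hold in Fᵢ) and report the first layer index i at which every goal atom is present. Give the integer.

F0 = init (7 atoms)
F1 = F0 ∪ {above(a,d), above(a,e), above(e,d), inpos(a,a), near(a,d), near(a,e), near(d,a), near(d,d), near(d,e), near(e,a), near(e,d)}  (18 atoms)
goal ⊆ F1  ⇒  h_max = 1

1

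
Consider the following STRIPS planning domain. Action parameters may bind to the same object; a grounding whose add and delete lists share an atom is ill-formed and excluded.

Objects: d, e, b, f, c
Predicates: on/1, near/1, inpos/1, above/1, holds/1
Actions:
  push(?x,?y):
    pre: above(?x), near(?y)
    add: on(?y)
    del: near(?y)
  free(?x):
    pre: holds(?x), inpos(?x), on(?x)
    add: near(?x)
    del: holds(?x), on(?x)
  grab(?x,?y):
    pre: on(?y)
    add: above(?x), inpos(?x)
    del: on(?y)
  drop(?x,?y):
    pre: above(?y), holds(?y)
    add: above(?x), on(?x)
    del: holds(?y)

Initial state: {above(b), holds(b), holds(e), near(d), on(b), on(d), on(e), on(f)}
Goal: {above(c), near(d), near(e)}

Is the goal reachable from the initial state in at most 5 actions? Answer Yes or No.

1. grab(e,d)  →  {above(b), above(e), holds(b), holds(e), inpos(e), near(d), on(b), on(e), on(f)}
2. free(e)  →  {above(b), above(e), holds(b), inpos(e), near(d), near(e), on(b), on(f)}
3. grab(c,b)  →  {above(b), above(c), above(e), holds(b), inpos(c), inpos(e), near(d), near(e), on(f)}
optimal plan length = 3; 3 ≤ 5

Yes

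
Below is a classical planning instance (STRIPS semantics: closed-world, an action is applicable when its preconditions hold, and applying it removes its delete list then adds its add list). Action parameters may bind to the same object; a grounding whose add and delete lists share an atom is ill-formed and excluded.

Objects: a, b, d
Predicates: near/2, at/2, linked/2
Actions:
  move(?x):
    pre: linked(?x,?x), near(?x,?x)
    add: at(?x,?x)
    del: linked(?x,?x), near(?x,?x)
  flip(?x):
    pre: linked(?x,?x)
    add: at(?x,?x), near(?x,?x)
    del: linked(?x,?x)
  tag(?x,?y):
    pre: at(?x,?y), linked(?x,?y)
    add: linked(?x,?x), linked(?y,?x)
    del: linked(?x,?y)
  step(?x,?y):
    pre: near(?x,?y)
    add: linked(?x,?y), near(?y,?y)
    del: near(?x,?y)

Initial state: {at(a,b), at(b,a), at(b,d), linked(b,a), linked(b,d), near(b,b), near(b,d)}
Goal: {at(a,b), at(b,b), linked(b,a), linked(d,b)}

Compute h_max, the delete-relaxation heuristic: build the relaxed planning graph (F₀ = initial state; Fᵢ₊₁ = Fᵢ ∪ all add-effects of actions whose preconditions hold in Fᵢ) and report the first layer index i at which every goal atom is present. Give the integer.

F0 = init (7 atoms)
F1 = F0 ∪ {linked(a,b), linked(b,b), linked(d,b), near(d,d)}  (11 atoms)
F2 = F1 ∪ {at(b,b), linked(a,a)}  (13 atoms)
goal ⊆ F2  ⇒  h_max = 2

2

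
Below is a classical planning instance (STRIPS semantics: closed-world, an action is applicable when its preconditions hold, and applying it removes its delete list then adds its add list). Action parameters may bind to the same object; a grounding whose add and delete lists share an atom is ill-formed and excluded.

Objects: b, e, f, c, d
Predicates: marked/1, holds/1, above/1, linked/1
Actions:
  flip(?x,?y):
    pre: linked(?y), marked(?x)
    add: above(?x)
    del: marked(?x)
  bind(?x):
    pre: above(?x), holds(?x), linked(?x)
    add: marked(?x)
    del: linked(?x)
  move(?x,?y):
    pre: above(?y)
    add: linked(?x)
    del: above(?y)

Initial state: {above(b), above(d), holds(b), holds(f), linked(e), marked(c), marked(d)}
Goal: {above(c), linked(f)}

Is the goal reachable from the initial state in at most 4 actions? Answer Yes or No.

Yes

1. flip(c,e)  →  {above(b), above(c), above(d), holds(b), holds(f), linked(e), marked(d)}
2. move(f,b)  →  {above(c), above(d), holds(b), holds(f), linked(e), linked(f), marked(d)}
optimal plan length = 2; 2 ≤ 4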